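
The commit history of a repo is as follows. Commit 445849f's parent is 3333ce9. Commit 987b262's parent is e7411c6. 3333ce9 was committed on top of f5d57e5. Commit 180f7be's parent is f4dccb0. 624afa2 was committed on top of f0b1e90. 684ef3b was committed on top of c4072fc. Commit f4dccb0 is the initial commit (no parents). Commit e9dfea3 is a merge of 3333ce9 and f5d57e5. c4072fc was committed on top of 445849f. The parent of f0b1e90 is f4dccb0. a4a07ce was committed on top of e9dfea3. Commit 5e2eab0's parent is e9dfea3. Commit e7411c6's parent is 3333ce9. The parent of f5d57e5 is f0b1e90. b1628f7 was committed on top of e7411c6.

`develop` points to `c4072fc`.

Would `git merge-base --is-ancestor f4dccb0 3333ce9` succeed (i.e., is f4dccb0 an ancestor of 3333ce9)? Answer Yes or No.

Ancestors of 3333ce9 (commits reachable by following parents): {3333ce9, f0b1e90, f4dccb0, f5d57e5}.
f4dccb0 is in that set, so it is an ancestor of 3333ce9.

Yes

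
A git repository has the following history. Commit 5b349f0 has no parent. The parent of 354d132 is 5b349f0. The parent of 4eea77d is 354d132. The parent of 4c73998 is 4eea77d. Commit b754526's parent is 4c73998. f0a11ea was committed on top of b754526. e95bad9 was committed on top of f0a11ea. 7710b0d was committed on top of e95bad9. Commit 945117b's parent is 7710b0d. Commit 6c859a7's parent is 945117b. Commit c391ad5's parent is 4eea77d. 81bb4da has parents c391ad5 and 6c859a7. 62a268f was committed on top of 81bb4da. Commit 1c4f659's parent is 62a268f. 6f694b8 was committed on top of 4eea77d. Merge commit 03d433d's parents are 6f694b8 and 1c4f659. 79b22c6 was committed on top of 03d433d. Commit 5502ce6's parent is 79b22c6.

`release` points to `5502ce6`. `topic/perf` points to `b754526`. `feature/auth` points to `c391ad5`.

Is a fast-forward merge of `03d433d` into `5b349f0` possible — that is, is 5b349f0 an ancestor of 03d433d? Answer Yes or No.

Yes

A fast-forward from 5b349f0 to 03d433d is possible iff 5b349f0 is an ancestor of 03d433d.
Ancestors of 03d433d: {03d433d, 1c4f659, 354d132, 4c73998, 4eea77d, 5b349f0, 62a268f, 6c859a7, 6f694b8, 7710b0d, 81bb4da, 945117b, b754526, c391ad5, e95bad9, f0a11ea}.
5b349f0 is among them, so fast-forward is possible.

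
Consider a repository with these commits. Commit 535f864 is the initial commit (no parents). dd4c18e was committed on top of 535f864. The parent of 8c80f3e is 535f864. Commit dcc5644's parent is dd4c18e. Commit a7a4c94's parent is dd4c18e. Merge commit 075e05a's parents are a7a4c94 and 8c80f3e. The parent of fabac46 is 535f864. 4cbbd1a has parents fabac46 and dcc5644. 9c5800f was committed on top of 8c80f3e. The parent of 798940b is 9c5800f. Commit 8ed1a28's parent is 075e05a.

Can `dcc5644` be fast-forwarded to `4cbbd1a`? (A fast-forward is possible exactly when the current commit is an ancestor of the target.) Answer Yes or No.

Yes

A fast-forward from dcc5644 to 4cbbd1a is possible iff dcc5644 is an ancestor of 4cbbd1a.
Ancestors of 4cbbd1a: {4cbbd1a, 535f864, dcc5644, dd4c18e, fabac46}.
dcc5644 is among them, so fast-forward is possible.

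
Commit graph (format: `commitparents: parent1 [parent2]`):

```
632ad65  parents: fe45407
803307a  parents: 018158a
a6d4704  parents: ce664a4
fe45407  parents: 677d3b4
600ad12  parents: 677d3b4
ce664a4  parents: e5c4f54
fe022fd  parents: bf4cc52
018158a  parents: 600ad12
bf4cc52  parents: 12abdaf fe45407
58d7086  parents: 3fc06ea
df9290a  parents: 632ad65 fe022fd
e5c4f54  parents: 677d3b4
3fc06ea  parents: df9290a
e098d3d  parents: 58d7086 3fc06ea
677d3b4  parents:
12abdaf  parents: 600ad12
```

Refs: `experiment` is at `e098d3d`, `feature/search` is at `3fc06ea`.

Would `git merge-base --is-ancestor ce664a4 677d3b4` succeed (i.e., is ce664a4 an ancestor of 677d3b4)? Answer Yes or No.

No

Ancestors of 677d3b4: {677d3b4}.
ce664a4 is not in that set, so it is not an ancestor of 677d3b4.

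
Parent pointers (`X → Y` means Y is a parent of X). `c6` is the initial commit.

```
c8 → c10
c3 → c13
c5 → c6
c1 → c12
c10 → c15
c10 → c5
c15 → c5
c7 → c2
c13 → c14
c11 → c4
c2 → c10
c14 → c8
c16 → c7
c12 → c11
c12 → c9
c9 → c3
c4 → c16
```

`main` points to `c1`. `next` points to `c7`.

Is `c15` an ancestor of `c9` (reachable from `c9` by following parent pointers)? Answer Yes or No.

Ancestors of c9 (commits reachable by following parents): {c10, c13, c14, c15, c3, c5, c6, c8, c9}.
c15 is in that set, so it is an ancestor of c9.

Yes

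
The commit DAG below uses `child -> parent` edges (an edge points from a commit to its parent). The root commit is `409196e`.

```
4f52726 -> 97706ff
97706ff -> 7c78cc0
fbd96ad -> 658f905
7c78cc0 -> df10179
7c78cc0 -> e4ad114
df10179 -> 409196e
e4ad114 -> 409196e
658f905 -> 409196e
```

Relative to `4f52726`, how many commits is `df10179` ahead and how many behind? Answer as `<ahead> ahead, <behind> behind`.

Reachable from df10179: {409196e, df10179}.
Reachable from 4f52726: {409196e, 4f52726, 7c78cc0, 97706ff, df10179, e4ad114}.
Only in df10179's history (ahead): {} — 0.
Only in 4f52726's history (behind): {4f52726, 7c78cc0, 97706ff, e4ad114} — 4.

0 ahead, 4 behind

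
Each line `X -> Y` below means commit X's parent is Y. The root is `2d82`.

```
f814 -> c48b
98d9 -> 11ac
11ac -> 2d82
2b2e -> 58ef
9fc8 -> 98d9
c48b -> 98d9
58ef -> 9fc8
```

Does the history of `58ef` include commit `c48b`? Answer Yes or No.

No

Ancestors of 58ef: {11ac, 2d82, 58ef, 98d9, 9fc8}.
c48b is not in that set, so it is not an ancestor of 58ef.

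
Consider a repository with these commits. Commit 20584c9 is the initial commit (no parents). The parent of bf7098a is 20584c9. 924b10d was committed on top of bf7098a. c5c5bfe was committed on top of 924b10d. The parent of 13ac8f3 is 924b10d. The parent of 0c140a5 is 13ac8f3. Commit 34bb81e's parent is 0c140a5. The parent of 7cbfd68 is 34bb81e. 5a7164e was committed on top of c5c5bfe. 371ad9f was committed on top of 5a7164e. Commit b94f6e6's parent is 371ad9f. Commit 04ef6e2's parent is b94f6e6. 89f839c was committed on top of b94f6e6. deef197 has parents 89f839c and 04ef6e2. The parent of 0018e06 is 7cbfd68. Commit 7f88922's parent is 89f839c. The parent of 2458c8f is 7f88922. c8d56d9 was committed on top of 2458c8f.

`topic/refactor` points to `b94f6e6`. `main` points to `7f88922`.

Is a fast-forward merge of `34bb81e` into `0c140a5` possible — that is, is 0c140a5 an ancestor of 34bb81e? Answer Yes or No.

Yes

A fast-forward from 0c140a5 to 34bb81e is possible iff 0c140a5 is an ancestor of 34bb81e.
Ancestors of 34bb81e: {0c140a5, 13ac8f3, 20584c9, 34bb81e, 924b10d, bf7098a}.
0c140a5 is among them, so fast-forward is possible.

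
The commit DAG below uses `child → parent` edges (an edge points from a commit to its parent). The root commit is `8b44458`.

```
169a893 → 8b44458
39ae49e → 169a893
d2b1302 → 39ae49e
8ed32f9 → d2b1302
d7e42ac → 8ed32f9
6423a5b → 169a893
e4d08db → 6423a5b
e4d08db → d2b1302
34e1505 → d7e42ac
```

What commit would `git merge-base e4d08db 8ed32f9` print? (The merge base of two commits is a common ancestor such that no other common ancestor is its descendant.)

Ancestors of e4d08db: {169a893, 39ae49e, 6423a5b, 8b44458, d2b1302, e4d08db}.
Ancestors of 8ed32f9: {169a893, 39ae49e, 8b44458, 8ed32f9, d2b1302}.
Common ancestors: {169a893, 39ae49e, 8b44458, d2b1302}.
Among these, d2b1302 is not an ancestor of any other common ancestor — it is the merge base.

d2b1302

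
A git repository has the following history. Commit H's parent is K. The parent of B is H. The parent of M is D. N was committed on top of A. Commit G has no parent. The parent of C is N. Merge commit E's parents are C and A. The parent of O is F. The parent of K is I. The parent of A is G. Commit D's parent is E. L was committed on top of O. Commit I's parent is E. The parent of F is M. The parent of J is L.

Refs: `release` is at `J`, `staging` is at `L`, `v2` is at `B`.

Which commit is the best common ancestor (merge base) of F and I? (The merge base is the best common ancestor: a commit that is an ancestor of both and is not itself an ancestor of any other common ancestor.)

Ancestors of F: {A, C, D, E, F, G, M, N}.
Ancestors of I: {A, C, E, G, I, N}.
Common ancestors: {A, C, E, G, N}.
Among these, E is not an ancestor of any other common ancestor — it is the merge base.

E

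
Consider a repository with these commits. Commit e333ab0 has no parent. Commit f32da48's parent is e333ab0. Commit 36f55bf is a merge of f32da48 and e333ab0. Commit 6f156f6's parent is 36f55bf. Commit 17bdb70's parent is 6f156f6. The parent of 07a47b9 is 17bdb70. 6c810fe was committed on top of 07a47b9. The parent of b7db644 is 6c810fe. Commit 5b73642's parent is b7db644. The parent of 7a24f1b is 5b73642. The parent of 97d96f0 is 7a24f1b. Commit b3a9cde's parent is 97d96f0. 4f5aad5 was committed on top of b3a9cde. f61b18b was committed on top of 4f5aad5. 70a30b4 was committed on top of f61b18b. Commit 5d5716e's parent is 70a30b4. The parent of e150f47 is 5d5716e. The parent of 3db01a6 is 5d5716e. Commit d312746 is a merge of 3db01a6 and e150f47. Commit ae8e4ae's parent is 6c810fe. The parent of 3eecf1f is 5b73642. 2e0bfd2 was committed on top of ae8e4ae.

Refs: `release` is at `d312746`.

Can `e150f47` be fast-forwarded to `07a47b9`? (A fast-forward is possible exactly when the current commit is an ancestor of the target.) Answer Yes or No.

No

A fast-forward from e150f47 to 07a47b9 is possible iff e150f47 is an ancestor of 07a47b9.
Ancestors of 07a47b9: {07a47b9, 17bdb70, 36f55bf, 6f156f6, e333ab0, f32da48}.
e150f47 is not among them, so fast-forward is not possible.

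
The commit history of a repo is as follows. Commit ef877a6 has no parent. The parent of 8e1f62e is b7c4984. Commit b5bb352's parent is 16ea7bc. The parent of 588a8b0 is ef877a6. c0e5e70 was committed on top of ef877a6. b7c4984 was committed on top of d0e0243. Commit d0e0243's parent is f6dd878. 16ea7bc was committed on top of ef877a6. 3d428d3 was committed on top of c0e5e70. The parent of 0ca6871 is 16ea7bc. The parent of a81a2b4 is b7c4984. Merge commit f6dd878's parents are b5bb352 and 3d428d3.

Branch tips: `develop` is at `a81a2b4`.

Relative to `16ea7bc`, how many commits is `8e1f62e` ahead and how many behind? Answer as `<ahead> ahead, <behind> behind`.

7 ahead, 0 behind

Reachable from 8e1f62e: {16ea7bc, 3d428d3, 8e1f62e, b5bb352, b7c4984, c0e5e70, d0e0243, ef877a6, f6dd878}.
Reachable from 16ea7bc: {16ea7bc, ef877a6}.
Only in 8e1f62e's history (ahead): {3d428d3, 8e1f62e, b5bb352, b7c4984, c0e5e70, d0e0243, f6dd878} — 7.
Only in 16ea7bc's history (behind): {} — 0.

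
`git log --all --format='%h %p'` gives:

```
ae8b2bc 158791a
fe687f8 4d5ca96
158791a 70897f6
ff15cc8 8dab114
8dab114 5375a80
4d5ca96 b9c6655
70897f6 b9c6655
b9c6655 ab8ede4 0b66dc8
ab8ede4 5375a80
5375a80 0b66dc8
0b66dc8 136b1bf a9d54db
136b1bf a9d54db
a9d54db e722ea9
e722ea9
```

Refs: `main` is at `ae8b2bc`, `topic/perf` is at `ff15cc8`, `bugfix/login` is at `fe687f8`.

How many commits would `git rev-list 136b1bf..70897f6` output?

Reachable from 70897f6: {0b66dc8, 136b1bf, 5375a80, 70897f6, a9d54db, ab8ede4, b9c6655, e722ea9}.
Reachable from 136b1bf: {136b1bf, a9d54db, e722ea9}.
In 70897f6's history but not 136b1bf's: {0b66dc8, 5375a80, 70897f6, ab8ede4, b9c6655} — 5 commits.

5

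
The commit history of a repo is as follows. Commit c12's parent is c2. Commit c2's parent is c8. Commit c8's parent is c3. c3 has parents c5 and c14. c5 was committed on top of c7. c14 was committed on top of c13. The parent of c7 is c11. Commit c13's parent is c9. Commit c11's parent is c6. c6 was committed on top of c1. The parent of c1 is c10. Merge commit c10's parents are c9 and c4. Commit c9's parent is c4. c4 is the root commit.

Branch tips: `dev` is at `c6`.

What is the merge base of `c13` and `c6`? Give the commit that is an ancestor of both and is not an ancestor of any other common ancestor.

c9

Ancestors of c13: {c13, c4, c9}.
Ancestors of c6: {c1, c10, c4, c6, c9}.
Common ancestors: {c4, c9}.
Among these, c9 is not an ancestor of any other common ancestor — it is the merge base.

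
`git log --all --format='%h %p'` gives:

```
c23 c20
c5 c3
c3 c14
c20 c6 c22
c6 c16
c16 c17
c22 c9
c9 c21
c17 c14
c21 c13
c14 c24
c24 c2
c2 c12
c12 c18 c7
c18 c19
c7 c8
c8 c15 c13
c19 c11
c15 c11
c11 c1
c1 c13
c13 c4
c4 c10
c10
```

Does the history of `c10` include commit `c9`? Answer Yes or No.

No

Ancestors of c10: {c10}.
c9 is not in that set, so it is not an ancestor of c10.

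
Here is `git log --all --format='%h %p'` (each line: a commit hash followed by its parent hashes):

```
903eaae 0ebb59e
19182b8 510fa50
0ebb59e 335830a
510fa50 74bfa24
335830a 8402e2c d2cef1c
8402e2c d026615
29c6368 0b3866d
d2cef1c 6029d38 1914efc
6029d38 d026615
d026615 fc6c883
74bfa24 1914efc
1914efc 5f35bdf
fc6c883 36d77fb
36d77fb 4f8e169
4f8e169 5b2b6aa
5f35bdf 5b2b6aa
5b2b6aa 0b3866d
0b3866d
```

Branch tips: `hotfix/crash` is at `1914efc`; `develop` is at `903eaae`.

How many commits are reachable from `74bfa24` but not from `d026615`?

Reachable from 74bfa24: {0b3866d, 1914efc, 5b2b6aa, 5f35bdf, 74bfa24}.
Reachable from d026615: {0b3866d, 36d77fb, 4f8e169, 5b2b6aa, d026615, fc6c883}.
In 74bfa24's history but not d026615's: {1914efc, 5f35bdf, 74bfa24} — 3 commits.

3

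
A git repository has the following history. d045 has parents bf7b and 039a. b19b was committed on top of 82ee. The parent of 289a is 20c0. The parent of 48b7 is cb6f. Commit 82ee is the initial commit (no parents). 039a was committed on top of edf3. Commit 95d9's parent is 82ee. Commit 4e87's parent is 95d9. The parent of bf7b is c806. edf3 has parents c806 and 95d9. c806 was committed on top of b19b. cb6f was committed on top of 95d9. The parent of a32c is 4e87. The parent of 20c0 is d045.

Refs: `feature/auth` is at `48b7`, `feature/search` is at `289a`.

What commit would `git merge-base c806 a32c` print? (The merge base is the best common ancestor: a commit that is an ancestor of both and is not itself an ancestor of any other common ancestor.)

82ee

Ancestors of c806: {82ee, b19b, c806}.
Ancestors of a32c: {4e87, 82ee, 95d9, a32c}.
Common ancestors: {82ee}.
The only common ancestor is 82ee, so it is the merge base.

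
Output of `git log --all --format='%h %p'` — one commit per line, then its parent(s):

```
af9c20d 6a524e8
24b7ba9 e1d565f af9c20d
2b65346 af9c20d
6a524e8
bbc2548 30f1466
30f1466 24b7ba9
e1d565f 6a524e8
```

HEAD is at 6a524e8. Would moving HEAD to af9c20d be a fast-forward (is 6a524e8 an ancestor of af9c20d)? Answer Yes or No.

Yes

A fast-forward from 6a524e8 to af9c20d is possible iff 6a524e8 is an ancestor of af9c20d.
Ancestors of af9c20d: {6a524e8, af9c20d}.
6a524e8 is among them, so fast-forward is possible.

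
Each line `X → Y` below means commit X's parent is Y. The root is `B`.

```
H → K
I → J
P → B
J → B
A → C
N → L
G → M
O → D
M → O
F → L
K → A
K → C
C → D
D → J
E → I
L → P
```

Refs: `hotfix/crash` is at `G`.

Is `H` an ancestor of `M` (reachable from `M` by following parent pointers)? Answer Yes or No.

Ancestors of M: {B, D, J, M, O}.
H is not in that set, so it is not an ancestor of M.

No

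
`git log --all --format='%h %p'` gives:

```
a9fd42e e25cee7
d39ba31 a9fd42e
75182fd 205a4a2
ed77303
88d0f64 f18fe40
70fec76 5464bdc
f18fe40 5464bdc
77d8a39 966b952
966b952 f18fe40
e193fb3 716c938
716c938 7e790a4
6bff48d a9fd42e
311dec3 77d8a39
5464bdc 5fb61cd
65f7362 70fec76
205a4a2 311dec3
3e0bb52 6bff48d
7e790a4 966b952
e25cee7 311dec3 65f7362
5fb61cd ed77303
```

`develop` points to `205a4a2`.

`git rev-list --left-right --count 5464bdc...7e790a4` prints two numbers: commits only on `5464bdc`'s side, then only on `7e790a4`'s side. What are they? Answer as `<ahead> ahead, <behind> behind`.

Reachable from 5464bdc: {5464bdc, 5fb61cd, ed77303}.
Reachable from 7e790a4: {5464bdc, 5fb61cd, 7e790a4, 966b952, ed77303, f18fe40}.
Only in 5464bdc's history (ahead): {} — 0.
Only in 7e790a4's history (behind): {7e790a4, 966b952, f18fe40} — 3.

0 ahead, 3 behind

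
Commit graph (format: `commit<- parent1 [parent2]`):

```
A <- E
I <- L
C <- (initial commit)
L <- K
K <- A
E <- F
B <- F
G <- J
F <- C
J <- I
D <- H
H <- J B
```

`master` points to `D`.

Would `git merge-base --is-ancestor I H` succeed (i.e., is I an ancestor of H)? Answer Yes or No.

Yes

Ancestors of H (commits reachable by following parents): {A, B, C, E, F, H, I, J, K, L}.
I is in that set, so it is an ancestor of H.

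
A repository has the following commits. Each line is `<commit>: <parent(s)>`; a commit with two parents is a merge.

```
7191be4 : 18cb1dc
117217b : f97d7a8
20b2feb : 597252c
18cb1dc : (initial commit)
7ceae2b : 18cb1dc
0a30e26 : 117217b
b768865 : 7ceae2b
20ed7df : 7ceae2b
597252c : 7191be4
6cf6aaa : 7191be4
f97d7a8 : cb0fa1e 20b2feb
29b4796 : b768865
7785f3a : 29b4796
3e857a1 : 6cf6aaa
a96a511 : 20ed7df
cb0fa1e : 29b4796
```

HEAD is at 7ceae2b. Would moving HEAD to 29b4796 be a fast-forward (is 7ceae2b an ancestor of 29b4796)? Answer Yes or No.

Yes

A fast-forward from 7ceae2b to 29b4796 is possible iff 7ceae2b is an ancestor of 29b4796.
Ancestors of 29b4796: {18cb1dc, 29b4796, 7ceae2b, b768865}.
7ceae2b is among them, so fast-forward is possible.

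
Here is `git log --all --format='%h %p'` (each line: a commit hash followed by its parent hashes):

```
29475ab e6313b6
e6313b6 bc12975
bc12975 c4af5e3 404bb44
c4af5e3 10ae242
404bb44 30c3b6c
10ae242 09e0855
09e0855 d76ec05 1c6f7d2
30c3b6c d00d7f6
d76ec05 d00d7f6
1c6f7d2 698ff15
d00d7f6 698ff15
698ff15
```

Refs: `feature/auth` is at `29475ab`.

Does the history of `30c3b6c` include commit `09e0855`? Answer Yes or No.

Ancestors of 30c3b6c: {30c3b6c, 698ff15, d00d7f6}.
09e0855 is not in that set, so it is not an ancestor of 30c3b6c.

No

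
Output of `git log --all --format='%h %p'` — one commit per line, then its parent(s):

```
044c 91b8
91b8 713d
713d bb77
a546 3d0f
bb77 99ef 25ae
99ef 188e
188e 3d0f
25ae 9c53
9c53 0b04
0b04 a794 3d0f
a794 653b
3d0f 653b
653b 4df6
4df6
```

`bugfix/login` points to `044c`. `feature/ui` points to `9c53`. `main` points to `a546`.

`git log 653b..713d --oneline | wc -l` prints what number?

9

Reachable from 713d: {0b04, 188e, 25ae, 3d0f, 4df6, 653b, 713d, 99ef, 9c53, a794, bb77}.
Reachable from 653b: {4df6, 653b}.
In 713d's history but not 653b's: {0b04, 188e, 25ae, 3d0f, 713d, 99ef, 9c53, a794, bb77} — 9 commits.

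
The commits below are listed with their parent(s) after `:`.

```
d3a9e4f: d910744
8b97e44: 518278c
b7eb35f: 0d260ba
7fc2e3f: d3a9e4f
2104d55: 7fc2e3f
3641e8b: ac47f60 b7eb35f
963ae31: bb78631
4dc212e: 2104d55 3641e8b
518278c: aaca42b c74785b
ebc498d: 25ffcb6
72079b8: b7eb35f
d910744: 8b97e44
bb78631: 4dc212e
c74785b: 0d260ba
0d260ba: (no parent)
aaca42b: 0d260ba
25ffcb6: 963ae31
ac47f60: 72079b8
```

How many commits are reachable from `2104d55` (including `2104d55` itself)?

9

Walking parent pointers from 2104d55: reachable set = {0d260ba, 2104d55, 518278c, 7fc2e3f, 8b97e44, aaca42b, c74785b, d3a9e4f, d910744}.
That is 9 commits.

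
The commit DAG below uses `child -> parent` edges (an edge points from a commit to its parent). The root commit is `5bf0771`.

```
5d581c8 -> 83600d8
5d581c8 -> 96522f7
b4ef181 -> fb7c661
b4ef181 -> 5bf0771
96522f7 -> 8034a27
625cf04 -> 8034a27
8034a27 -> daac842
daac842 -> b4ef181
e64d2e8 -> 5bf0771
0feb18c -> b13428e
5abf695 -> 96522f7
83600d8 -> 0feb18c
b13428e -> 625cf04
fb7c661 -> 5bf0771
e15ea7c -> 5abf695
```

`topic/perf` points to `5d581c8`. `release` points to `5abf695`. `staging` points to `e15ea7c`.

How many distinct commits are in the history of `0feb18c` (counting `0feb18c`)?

8

Walking parent pointers from 0feb18c: reachable set = {0feb18c, 5bf0771, 625cf04, 8034a27, b13428e, b4ef181, daac842, fb7c661}.
That is 8 commits.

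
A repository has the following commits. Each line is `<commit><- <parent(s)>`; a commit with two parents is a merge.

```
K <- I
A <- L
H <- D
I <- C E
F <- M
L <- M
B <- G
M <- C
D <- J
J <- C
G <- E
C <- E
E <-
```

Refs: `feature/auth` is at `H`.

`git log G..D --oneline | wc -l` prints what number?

Reachable from D: {C, D, E, J}.
Reachable from G: {E, G}.
In D's history but not G's: {C, D, J} — 3 commits.

3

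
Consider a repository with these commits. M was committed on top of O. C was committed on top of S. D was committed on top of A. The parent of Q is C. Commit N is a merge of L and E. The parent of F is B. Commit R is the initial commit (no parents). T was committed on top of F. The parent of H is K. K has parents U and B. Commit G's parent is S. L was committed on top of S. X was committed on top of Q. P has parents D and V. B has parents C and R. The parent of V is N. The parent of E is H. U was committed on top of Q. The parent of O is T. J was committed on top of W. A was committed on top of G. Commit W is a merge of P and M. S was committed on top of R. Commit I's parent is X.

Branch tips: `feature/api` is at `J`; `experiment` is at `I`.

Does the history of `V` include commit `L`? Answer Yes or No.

Ancestors of V (commits reachable by following parents): {B, C, E, H, K, L, N, Q, R, S, U, V}.
L is in that set, so it is an ancestor of V.

Yes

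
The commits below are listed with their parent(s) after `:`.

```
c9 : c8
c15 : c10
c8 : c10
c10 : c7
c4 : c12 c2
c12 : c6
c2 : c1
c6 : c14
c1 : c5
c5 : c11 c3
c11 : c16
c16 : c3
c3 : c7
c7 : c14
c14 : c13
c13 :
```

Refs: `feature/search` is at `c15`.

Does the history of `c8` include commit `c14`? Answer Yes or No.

Ancestors of c8 (commits reachable by following parents): {c10, c13, c14, c7, c8}.
c14 is in that set, so it is an ancestor of c8.

Yes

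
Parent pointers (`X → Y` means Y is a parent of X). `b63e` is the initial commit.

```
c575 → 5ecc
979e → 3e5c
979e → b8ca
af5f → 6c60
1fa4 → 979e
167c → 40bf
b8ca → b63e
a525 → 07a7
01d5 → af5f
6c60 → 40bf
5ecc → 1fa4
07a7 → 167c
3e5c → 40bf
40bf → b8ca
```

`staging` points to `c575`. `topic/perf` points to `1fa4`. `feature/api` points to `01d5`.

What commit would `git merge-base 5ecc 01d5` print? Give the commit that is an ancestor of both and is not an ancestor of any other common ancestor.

40bf

Ancestors of 5ecc: {1fa4, 3e5c, 40bf, 5ecc, 979e, b63e, b8ca}.
Ancestors of 01d5: {01d5, 40bf, 6c60, af5f, b63e, b8ca}.
Common ancestors: {40bf, b63e, b8ca}.
Among these, 40bf is not an ancestor of any other common ancestor — it is the merge base.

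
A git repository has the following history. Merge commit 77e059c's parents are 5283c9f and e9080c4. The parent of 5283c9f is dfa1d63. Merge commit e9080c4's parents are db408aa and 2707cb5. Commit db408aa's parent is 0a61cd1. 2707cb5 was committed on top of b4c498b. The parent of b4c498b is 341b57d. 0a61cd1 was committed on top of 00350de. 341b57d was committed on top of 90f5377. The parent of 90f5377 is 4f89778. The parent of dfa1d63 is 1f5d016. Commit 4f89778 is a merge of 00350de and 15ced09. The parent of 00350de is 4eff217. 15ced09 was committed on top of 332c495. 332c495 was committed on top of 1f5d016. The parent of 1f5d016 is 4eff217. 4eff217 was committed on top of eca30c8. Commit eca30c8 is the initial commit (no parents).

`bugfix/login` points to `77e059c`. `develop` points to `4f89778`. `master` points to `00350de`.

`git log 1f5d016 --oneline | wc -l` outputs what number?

3

Walking parent pointers from 1f5d016: reachable set = {1f5d016, 4eff217, eca30c8}.
That is 3 commits.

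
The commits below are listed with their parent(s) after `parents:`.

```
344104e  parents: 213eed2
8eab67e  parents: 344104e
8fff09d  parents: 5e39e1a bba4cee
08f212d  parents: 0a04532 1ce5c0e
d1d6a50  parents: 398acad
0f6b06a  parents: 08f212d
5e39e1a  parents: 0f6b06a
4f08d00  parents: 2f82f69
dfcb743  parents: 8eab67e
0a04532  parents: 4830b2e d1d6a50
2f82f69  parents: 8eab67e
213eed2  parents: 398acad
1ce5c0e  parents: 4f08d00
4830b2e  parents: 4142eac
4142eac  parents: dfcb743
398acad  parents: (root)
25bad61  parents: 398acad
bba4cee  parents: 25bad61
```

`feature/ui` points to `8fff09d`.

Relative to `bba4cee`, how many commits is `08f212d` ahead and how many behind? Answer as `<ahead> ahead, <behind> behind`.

Reachable from 08f212d: {08f212d, 0a04532, 1ce5c0e, 213eed2, 2f82f69, 344104e, 398acad, 4142eac, 4830b2e, 4f08d00, 8eab67e, d1d6a50, dfcb743}.
Reachable from bba4cee: {25bad61, 398acad, bba4cee}.
Only in 08f212d's history (ahead): {08f212d, 0a04532, 1ce5c0e, 213eed2, 2f82f69, 344104e, 4142eac, 4830b2e, 4f08d00, 8eab67e, d1d6a50, dfcb743} — 12.
Only in bba4cee's history (behind): {25bad61, bba4cee} — 2.

12 ahead, 2 behind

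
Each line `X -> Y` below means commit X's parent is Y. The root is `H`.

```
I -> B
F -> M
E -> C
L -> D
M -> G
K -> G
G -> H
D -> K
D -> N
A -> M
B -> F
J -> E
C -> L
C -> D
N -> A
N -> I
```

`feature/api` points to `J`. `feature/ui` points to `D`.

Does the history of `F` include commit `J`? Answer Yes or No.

Ancestors of F: {F, G, H, M}.
J is not in that set, so it is not an ancestor of F.

No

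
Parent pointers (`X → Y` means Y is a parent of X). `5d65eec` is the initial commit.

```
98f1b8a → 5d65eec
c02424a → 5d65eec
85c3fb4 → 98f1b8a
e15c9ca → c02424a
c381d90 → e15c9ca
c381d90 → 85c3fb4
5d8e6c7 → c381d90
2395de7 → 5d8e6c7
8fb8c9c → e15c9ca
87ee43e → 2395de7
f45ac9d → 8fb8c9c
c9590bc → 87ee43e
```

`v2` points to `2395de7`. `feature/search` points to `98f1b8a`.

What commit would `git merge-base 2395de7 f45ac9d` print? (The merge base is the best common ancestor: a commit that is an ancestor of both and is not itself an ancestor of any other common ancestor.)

e15c9ca

Ancestors of 2395de7: {2395de7, 5d65eec, 5d8e6c7, 85c3fb4, 98f1b8a, c02424a, c381d90, e15c9ca}.
Ancestors of f45ac9d: {5d65eec, 8fb8c9c, c02424a, e15c9ca, f45ac9d}.
Common ancestors: {5d65eec, c02424a, e15c9ca}.
Among these, e15c9ca is not an ancestor of any other common ancestor — it is the merge base.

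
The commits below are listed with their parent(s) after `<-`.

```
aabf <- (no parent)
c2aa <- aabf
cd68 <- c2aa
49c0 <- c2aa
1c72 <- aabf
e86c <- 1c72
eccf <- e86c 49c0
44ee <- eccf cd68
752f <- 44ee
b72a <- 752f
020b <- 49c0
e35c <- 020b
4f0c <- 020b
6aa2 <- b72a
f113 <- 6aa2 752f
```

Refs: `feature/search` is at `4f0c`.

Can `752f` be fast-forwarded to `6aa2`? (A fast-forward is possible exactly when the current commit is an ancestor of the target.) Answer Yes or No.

Yes

A fast-forward from 752f to 6aa2 is possible iff 752f is an ancestor of 6aa2.
Ancestors of 6aa2: {1c72, 44ee, 49c0, 6aa2, 752f, aabf, b72a, c2aa, cd68, e86c, eccf}.
752f is among them, so fast-forward is possible.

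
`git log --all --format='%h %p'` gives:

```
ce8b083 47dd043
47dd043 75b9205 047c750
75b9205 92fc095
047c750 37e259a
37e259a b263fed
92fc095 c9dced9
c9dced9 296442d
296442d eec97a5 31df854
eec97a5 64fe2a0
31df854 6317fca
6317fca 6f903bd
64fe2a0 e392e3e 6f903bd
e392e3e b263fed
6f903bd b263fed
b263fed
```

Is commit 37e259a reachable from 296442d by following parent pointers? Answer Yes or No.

Ancestors of 296442d: {296442d, 31df854, 6317fca, 64fe2a0, 6f903bd, b263fed, e392e3e, eec97a5}.
37e259a is not in that set, so it is not an ancestor of 296442d.

No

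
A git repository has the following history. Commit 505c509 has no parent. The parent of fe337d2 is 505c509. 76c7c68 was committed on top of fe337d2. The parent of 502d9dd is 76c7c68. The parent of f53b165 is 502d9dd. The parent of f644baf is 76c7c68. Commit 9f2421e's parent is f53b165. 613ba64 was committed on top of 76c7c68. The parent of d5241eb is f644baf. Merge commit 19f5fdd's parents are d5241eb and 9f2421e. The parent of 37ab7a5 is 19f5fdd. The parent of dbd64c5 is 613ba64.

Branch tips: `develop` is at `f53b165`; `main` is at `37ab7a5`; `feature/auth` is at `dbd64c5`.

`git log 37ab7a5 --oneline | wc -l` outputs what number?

10

Walking parent pointers from 37ab7a5: reachable set = {19f5fdd, 37ab7a5, 502d9dd, 505c509, 76c7c68, 9f2421e, d5241eb, f53b165, f644baf, fe337d2}.
That is 10 commits.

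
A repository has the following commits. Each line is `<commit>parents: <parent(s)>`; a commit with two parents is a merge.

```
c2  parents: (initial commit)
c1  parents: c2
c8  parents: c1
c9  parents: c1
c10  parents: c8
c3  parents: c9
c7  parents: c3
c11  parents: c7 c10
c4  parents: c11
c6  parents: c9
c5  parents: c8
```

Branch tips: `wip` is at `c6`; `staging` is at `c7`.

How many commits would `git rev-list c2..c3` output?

Reachable from c3: {c1, c2, c3, c9}.
Reachable from c2: {c2}.
In c3's history but not c2's: {c1, c3, c9} — 3 commits.

3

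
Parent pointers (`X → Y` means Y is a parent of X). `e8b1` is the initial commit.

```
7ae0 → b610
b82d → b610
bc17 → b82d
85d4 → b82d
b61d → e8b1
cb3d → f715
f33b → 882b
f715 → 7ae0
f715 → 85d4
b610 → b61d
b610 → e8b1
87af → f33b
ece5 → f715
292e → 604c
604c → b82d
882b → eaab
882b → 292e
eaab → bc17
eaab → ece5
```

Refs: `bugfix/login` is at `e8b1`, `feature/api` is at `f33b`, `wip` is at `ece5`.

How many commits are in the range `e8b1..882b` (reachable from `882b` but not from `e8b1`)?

12

Reachable from 882b: {292e, 604c, 7ae0, 85d4, 882b, b610, b61d, b82d, bc17, e8b1, eaab, ece5, f715}.
Reachable from e8b1: {e8b1}.
In 882b's history but not e8b1's: {292e, 604c, 7ae0, 85d4, 882b, b610, b61d, b82d, bc17, eaab, ece5, f715} — 12 commits.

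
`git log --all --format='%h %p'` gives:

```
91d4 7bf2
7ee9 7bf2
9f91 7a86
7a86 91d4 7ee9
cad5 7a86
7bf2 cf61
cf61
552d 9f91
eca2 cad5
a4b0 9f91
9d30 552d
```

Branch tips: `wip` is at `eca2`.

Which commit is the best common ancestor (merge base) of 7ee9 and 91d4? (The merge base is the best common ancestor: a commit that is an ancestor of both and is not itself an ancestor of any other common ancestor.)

Ancestors of 7ee9: {7bf2, 7ee9, cf61}.
Ancestors of 91d4: {7bf2, 91d4, cf61}.
Common ancestors: {7bf2, cf61}.
Among these, 7bf2 is not an ancestor of any other common ancestor — it is the merge base.

7bf2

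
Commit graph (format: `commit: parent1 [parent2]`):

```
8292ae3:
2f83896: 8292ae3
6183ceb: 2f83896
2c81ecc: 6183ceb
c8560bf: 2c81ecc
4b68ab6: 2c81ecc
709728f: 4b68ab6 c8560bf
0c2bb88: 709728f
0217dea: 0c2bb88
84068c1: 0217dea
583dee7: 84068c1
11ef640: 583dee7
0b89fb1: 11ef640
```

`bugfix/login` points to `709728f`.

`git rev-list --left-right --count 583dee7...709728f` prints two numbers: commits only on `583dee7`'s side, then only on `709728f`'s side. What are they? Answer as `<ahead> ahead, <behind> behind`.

Reachable from 583dee7: {0217dea, 0c2bb88, 2c81ecc, 2f83896, 4b68ab6, 583dee7, 6183ceb, 709728f, 8292ae3, 84068c1, c8560bf}.
Reachable from 709728f: {2c81ecc, 2f83896, 4b68ab6, 6183ceb, 709728f, 8292ae3, c8560bf}.
Only in 583dee7's history (ahead): {0217dea, 0c2bb88, 583dee7, 84068c1} — 4.
Only in 709728f's history (behind): {} — 0.

4 ahead, 0 behind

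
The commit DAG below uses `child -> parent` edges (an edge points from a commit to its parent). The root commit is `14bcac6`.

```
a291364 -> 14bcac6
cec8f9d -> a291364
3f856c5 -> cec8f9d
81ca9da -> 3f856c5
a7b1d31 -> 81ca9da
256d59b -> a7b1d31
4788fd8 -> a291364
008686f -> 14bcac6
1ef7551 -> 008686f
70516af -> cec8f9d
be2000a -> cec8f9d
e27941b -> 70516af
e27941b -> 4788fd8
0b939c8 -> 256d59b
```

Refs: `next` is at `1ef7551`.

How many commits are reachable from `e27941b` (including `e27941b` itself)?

Walking parent pointers from e27941b: reachable set = {14bcac6, 4788fd8, 70516af, a291364, cec8f9d, e27941b}.
That is 6 commits.

6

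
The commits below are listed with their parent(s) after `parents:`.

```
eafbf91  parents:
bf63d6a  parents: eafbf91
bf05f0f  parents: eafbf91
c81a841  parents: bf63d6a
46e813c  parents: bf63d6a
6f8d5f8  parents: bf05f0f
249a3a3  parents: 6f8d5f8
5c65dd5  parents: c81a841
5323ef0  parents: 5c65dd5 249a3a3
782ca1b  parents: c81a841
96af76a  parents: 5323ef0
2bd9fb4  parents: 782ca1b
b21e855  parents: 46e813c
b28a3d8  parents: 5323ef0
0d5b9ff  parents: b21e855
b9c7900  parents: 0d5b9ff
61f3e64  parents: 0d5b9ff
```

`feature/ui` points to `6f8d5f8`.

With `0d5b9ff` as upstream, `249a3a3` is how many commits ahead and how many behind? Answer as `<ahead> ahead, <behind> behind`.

3 ahead, 4 behind

Reachable from 249a3a3: {249a3a3, 6f8d5f8, bf05f0f, eafbf91}.
Reachable from 0d5b9ff: {0d5b9ff, 46e813c, b21e855, bf63d6a, eafbf91}.
Only in 249a3a3's history (ahead): {249a3a3, 6f8d5f8, bf05f0f} — 3.
Only in 0d5b9ff's history (behind): {0d5b9ff, 46e813c, b21e855, bf63d6a} — 4.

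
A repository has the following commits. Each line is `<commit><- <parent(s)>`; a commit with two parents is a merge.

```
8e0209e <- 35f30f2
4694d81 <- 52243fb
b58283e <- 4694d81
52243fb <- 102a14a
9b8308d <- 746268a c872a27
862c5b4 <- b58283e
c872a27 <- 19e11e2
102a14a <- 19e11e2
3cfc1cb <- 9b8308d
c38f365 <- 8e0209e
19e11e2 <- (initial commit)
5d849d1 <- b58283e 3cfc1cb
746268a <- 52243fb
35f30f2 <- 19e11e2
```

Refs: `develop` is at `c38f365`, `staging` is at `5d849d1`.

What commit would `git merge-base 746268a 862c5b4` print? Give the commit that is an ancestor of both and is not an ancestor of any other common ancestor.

Ancestors of 746268a: {102a14a, 19e11e2, 52243fb, 746268a}.
Ancestors of 862c5b4: {102a14a, 19e11e2, 4694d81, 52243fb, 862c5b4, b58283e}.
Common ancestors: {102a14a, 19e11e2, 52243fb}.
Among these, 52243fb is not an ancestor of any other common ancestor — it is the merge base.

52243fb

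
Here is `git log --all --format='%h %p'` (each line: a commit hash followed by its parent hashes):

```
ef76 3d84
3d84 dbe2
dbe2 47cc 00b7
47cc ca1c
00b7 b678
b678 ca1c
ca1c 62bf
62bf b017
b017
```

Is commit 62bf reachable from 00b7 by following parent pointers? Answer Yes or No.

Ancestors of 00b7 (commits reachable by following parents): {00b7, 62bf, b017, b678, ca1c}.
62bf is in that set, so it is an ancestor of 00b7.

Yes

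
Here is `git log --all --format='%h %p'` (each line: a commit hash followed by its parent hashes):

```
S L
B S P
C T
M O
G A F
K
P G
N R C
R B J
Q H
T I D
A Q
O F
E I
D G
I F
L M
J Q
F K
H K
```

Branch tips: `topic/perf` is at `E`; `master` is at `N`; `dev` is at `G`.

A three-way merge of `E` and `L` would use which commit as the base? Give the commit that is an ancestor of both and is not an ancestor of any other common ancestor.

F

Ancestors of E: {E, F, I, K}.
Ancestors of L: {F, K, L, M, O}.
Common ancestors: {F, K}.
Among these, F is not an ancestor of any other common ancestor — it is the merge base.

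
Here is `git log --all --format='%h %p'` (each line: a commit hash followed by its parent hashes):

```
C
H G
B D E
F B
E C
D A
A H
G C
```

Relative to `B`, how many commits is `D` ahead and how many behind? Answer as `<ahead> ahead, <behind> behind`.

0 ahead, 2 behind

Reachable from D: {A, C, D, G, H}.
Reachable from B: {A, B, C, D, E, G, H}.
Only in D's history (ahead): {} — 0.
Only in B's history (behind): {B, E} — 2.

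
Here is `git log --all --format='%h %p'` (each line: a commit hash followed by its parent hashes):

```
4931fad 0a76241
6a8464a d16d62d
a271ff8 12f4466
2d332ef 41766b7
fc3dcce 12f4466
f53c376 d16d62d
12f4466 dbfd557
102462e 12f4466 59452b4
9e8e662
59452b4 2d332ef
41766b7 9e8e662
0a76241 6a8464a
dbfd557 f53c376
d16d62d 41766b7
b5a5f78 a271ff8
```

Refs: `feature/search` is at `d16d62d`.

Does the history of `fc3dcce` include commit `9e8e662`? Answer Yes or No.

Yes

Ancestors of fc3dcce (commits reachable by following parents): {12f4466, 41766b7, 9e8e662, d16d62d, dbfd557, f53c376, fc3dcce}.
9e8e662 is in that set, so it is an ancestor of fc3dcce.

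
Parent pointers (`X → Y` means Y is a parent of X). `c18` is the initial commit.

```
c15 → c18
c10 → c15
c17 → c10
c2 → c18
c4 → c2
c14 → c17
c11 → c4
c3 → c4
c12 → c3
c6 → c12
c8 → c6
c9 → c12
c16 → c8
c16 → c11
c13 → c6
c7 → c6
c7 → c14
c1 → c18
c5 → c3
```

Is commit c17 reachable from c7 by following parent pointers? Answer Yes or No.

Ancestors of c7 (commits reachable by following parents): {c10, c12, c14, c15, c17, c18, c2, c3, c4, c6, c7}.
c17 is in that set, so it is an ancestor of c7.

Yes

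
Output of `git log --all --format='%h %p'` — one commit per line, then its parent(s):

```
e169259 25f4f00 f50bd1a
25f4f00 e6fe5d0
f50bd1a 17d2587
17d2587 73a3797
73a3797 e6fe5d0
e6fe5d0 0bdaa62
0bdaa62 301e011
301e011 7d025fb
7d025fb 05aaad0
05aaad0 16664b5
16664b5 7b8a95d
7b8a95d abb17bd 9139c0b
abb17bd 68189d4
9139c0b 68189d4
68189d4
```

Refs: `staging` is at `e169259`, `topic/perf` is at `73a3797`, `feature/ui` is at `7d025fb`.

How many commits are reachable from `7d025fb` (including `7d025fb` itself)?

Walking parent pointers from 7d025fb: reachable set = {05aaad0, 16664b5, 68189d4, 7b8a95d, 7d025fb, 9139c0b, abb17bd}.
That is 7 commits.

7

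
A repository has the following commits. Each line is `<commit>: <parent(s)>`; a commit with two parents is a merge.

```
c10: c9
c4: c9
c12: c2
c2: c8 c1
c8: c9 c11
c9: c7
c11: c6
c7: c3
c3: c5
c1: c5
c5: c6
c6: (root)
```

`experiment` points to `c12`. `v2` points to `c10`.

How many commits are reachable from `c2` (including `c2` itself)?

9

Walking parent pointers from c2: reachable set = {c1, c11, c2, c3, c5, c6, c7, c8, c9}.
That is 9 commits.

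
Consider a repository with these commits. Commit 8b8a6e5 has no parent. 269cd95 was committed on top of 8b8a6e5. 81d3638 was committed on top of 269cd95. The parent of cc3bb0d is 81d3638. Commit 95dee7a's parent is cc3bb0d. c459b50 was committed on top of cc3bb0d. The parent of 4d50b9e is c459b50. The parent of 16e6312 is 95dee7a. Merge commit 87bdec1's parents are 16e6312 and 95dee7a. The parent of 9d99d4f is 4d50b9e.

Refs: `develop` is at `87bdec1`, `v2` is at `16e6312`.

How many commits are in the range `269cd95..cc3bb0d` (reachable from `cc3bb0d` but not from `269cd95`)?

2

Reachable from cc3bb0d: {269cd95, 81d3638, 8b8a6e5, cc3bb0d}.
Reachable from 269cd95: {269cd95, 8b8a6e5}.
In cc3bb0d's history but not 269cd95's: {81d3638, cc3bb0d} — 2 commits.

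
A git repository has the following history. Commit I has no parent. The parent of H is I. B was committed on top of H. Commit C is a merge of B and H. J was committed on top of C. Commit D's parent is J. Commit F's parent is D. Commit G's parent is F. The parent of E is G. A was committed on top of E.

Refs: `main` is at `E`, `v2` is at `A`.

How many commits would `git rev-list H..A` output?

8

Reachable from A: {A, B, C, D, E, F, G, H, I, J}.
Reachable from H: {H, I}.
In A's history but not H's: {A, B, C, D, E, F, G, J} — 8 commits.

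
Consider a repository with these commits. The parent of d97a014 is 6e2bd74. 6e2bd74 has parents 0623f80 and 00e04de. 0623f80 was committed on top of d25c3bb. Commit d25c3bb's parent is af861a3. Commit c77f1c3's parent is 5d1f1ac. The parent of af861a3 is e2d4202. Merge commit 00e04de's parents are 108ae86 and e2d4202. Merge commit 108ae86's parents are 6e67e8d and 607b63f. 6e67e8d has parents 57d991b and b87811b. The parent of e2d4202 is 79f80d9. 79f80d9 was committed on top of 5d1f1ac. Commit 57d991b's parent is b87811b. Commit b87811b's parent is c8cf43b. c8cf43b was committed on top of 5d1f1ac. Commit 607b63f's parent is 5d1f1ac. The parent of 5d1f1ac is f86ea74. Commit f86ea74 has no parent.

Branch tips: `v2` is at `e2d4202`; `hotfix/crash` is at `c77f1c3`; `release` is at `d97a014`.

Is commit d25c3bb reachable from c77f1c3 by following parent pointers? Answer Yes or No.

Ancestors of c77f1c3: {5d1f1ac, c77f1c3, f86ea74}.
d25c3bb is not in that set, so it is not an ancestor of c77f1c3.

No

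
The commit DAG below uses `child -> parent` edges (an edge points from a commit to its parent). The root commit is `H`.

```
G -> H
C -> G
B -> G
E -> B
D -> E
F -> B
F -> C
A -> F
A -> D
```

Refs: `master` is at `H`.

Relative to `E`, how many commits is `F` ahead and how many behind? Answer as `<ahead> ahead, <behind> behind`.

Reachable from F: {B, C, F, G, H}.
Reachable from E: {B, E, G, H}.
Only in F's history (ahead): {C, F} — 2.
Only in E's history (behind): {E} — 1.

2 ahead, 1 behind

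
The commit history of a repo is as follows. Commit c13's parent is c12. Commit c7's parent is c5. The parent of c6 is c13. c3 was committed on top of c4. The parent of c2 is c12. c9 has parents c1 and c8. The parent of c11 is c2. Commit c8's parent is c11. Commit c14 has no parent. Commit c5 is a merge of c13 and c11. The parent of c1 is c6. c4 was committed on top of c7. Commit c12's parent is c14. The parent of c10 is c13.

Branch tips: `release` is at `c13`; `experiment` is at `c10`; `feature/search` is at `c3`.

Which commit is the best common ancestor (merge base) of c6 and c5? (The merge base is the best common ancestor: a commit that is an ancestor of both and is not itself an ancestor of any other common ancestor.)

Ancestors of c6: {c12, c13, c14, c6}.
Ancestors of c5: {c11, c12, c13, c14, c2, c5}.
Common ancestors: {c12, c13, c14}.
Among these, c13 is not an ancestor of any other common ancestor — it is the merge base.

c13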